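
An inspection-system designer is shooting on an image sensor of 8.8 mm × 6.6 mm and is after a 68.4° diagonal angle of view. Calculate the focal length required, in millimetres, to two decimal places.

Sensor diagonal = √(8.8² + 6.6²) = √121.0000 ≈ 11.0000 mm.
From α = 2·arctan(d/2f) we get f = d / (2·tan(α/2)).
With d = 11.0000 mm and α/2 = 34.2°, tan(α/2) ≈ 0.67960, so f ≈ 11.0000 / 1.35920 ≈ 8.0930 mm.

8.09 mm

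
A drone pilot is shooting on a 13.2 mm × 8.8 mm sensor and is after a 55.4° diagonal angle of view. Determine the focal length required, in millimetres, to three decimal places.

Sensor diagonal = √(13.2² + 8.8²) = √251.6800 ≈ 15.8644 mm.
From α = 2·arctan(d/2f) we get f = d / (2·tan(α/2)).
With d = 15.8644 mm and α/2 = 27.7°, tan(α/2) ≈ 0.52501, so f ≈ 15.8644 / 1.05002 ≈ 15.1086 mm.

15.109 mm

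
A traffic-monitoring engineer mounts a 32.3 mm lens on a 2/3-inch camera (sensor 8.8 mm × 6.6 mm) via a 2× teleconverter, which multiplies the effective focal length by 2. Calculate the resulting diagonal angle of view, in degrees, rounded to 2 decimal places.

9.73°

Effective focal length f = 32.3 × 2 = 64.6 mm.
Sensor diagonal = √(8.8² + 6.6²) = √121.0000 ≈ 11.0000 mm.
α = 2·arctan(11.000 / (2 × 64.6)) = 2·arctan(0.08514) ≈ 9.7328°.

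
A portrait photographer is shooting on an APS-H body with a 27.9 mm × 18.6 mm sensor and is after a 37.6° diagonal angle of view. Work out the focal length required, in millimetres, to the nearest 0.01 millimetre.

Sensor diagonal = √(27.9² + 18.6²) = √1124.3700 ≈ 33.5316 mm.
From α = 2·arctan(d/2f) we get f = d / (2·tan(α/2)).
With d = 33.5316 mm and α/2 = 18.8°, tan(α/2) ≈ 0.34043, so f ≈ 33.5316 / 0.68086 ≈ 49.2493 mm.

49.25 mm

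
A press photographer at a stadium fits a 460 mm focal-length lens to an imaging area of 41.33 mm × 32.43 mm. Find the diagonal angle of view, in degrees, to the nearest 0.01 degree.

Sensor diagonal = √(41.33² + 32.43²) = √2759.8738 ≈ 52.5345 mm.
Angle of view α = 2·arctan(d/2f) with d = 52.5345 mm and f = 460 mm.
d/2f = 0.05710; arctan(0.05710) ≈ 3.2682°, so α ≈ 6.5364°.

6.54°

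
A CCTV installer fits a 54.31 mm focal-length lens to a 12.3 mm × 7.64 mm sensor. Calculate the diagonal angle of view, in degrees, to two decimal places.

15.19°

Sensor diagonal = √(12.3² + 7.64²) = √209.6596 ≈ 14.4796 mm.
Angle of view α = 2·arctan(d/2f) with d = 14.4796 mm and f = 54.31 mm.
d/2f = 0.13331; arctan(0.13331) ≈ 7.5931°, so α ≈ 15.1861°.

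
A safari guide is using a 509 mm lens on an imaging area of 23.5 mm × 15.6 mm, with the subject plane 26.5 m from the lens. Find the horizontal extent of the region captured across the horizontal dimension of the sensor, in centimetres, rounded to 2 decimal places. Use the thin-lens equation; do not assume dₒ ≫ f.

120.00 cm

dₒ: 26.5 m = 26500 mm.
Similar triangles through the lens centre give W/dₒ = w/dᵢ; with 1/f = 1/dₒ + 1/dᵢ this gives W = w·(dₒ − f)/f.
W = 23.5 mm × (26500 − 509) / 509 = 23.5 × 51.0629 ≈ 1199.977 mm = 119.998 cm.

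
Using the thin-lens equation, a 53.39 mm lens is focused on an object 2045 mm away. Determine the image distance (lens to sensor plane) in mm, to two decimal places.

1/dᵢ = 1/f − 1/dₒ = 1/53.39 − 1/2045 = 0.0182411 mm⁻¹.
dᵢ = 1/0.0182411 ≈ 54.8213 mm.

54.82 mm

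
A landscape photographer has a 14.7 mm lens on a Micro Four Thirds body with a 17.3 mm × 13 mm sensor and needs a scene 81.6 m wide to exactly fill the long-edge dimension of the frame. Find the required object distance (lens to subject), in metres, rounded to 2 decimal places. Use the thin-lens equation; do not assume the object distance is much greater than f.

69.35 m

W: 81.6 m = 81600 mm.
Magnification m = w/W = dᵢ/dₒ; combined with 1/f = 1/dₒ + 1/dᵢ this gives dₒ = f·(1 + W/w).
dₒ = 14.7 mm × (1 + 81600/17.3) = 14.7 × 4717.7630 ≈ 69351.116 mm = 69.3511 m.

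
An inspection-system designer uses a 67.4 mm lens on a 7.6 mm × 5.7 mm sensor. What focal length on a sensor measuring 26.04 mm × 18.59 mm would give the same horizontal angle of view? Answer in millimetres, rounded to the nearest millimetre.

Equal angle of view means equal width/f ratio, so f₂ = f₁ · (width₂/width₁) = 67.4 × 26.04/7.6.
f₂ = 67.4 × 3.42632 ≈ 230.934 mm.

231 mm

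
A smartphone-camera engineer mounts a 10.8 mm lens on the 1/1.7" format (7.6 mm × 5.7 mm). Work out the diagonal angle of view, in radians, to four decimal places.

0.8287 rad

Sensor diagonal = √(7.6² + 5.7²) = √90.2500 ≈ 9.5000 mm.
Angle of view α = 2·arctan(d/2f) with d = 9.5000 mm and f = 10.8 mm.
d/2f = 0.43981; arctan(0.43981) ≈ 0.4144 rad, so α ≈ 0.8287 rad.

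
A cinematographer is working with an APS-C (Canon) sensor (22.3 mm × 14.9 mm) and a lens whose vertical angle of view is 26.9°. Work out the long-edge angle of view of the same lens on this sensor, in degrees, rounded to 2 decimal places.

From the vertical AOV: f = 14.9 / (2·tan(13.45°)) = 14.9 / 0.47831 ≈ 31.1512 mm.
Long-edge AOV = 2·arctan(22.3 / (2 × 31.1512)) = 2·arctan(0.35793) ≈ 39.3878°.

39.39°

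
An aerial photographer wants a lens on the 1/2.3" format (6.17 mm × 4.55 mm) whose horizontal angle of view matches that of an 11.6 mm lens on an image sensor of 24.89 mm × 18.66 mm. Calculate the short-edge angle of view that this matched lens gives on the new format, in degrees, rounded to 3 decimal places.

Equal horizontal AOV ⇒ f₂ = f₁ · 6.17/24.89 = 11.6 × 0.24789 ≈ 2.8755 mm.
Short-edge AOV on the new format = 2·arctan(4.55 / (2 × 2.8755)) = 2·arctan(0.79116) ≈ 76.6991°.

76.699°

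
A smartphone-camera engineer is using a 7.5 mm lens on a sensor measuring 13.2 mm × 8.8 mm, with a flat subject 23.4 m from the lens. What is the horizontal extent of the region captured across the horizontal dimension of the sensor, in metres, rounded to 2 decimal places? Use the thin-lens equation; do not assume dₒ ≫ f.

dₒ: 23.4 m = 23400 mm.
Similar triangles through the lens centre give W/dₒ = w/dᵢ; with 1/f = 1/dₒ + 1/dᵢ this gives W = w·(dₒ − f)/f.
W = 13.2 mm × (23400 − 7.5) / 7.5 = 13.2 × 3119.0000 ≈ 41170.800 mm = 41.1708 m.

41.17 m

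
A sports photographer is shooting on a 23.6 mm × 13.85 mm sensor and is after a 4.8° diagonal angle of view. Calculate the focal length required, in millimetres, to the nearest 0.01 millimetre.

Sensor diagonal = √(23.6² + 13.85²) = √748.7825 ≈ 27.3639 mm.
From α = 2·arctan(d/2f) we get f = d / (2·tan(α/2)).
With d = 27.3639 mm and α/2 = 2.4°, tan(α/2) ≈ 0.04191, so f ≈ 27.3639 / 0.08382 ≈ 326.4413 mm.

326.44 mm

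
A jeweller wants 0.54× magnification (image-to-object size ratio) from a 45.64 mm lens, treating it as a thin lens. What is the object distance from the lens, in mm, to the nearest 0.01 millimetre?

With m = dᵢ/dₒ and 1/f = 1/dₒ + 1/dᵢ, substituting dᵢ = m·dₒ gives 1/f = (1 + 1/m)/dₒ, hence dₒ = f·(1 + 1/m).
dₒ = 45.64 × (1 + 1/0.54) = 45.64 × 2.85185 ≈ 130.159 mm.

130.16 mm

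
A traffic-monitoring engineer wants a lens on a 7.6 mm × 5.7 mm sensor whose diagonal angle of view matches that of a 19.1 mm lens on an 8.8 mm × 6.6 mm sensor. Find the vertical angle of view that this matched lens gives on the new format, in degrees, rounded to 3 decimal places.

Sensor diagonal = √(8.8² + 6.6²) = √121.0000 ≈ 11.0000 mm.
Sensor diagonal = √(7.6² + 5.7²) = √90.2500 ≈ 9.5000 mm.
Equal diagonal AOV ⇒ f₂ = f₁ · 9.5000/11.0000 = 19.1 × 0.86364 ≈ 16.4955 mm.
Vertical AOV on the new format = 2·arctan(5.7 / (2 × 16.4955)) = 2·arctan(0.17277) ≈ 19.6050°.

19.605°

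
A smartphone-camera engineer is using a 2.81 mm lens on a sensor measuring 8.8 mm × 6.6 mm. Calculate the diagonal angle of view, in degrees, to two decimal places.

125.87°

Sensor diagonal = √(8.8² + 6.6²) = √121.0000 ≈ 11.0000 mm.
Angle of view α = 2·arctan(d/2f) with d = 11.0000 mm and f = 2.81 mm.
d/2f = 1.95730; arctan(1.95730) ≈ 62.9371°, so α ≈ 125.8742°.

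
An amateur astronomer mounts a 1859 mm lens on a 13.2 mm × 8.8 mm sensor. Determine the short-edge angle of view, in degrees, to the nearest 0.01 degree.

0.27°

Angle of view α = 2·arctan(h/2f) with h = 8.8 mm and f = 1859 mm.
h/2f = 0.00237; arctan(0.00237) ≈ 0.1356°, so α ≈ 0.2712°.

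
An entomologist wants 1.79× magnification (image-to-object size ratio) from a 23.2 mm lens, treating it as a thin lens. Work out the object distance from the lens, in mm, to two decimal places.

With m = dᵢ/dₒ and 1/f = 1/dₒ + 1/dᵢ, substituting dᵢ = m·dₒ gives 1/f = (1 + 1/m)/dₒ, hence dₒ = f·(1 + 1/m).
dₒ = 23.2 × (1 + 1/1.79) = 23.2 × 1.55866 ≈ 36.161 mm.

36.16 mm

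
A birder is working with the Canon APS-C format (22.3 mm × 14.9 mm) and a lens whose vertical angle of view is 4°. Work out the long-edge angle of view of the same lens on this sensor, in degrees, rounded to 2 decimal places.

5.98°

From the vertical AOV: f = 14.9 / (2·tan(2°)) = 14.9 / 0.06984 ≈ 213.3401 mm.
Long-edge AOV = 2·arctan(22.3 / (2 × 213.3401)) = 2·arctan(0.05226) ≈ 5.9836°.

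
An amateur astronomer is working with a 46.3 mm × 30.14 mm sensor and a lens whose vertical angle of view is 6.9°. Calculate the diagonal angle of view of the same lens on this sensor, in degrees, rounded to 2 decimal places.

From the vertical AOV: f = 30.14 / (2·tan(3.45°)) = 30.14 / 0.12057 ≈ 249.9721 mm.
Sensor diagonal = √(46.3² + 30.14²) = √3052.1096 ≈ 55.2459 mm.
Diagonal AOV = 2·arctan(55.2459 / (2 × 249.9721)) = 2·arctan(0.11050) ≈ 12.6117°.

12.61°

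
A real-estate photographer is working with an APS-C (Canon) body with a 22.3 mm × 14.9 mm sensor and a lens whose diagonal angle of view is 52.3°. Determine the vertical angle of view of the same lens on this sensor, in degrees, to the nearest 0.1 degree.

30.5°

Sensor diagonal = √(22.3² + 14.9²) = √719.3000 ≈ 26.8198 mm.
From the diagonal AOV: f = 26.8198 / (2·tan(26.15°)) = 26.8198 / 0.98196 ≈ 27.3126 mm.
Vertical AOV = 2·arctan(14.9 / (2 × 27.3126)) = 2·arctan(0.27277) ≈ 30.5145°.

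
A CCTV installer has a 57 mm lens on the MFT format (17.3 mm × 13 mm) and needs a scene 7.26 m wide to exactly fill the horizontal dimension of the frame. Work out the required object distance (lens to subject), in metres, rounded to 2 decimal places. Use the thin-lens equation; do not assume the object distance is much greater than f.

W: 7.26 m = 7260 mm.
Magnification m = w/W = dᵢ/dₒ; combined with 1/f = 1/dₒ + 1/dᵢ this gives dₒ = f·(1 + W/w).
dₒ = 57 mm × (1 + 7260/17.3) = 57 × 420.6532 ≈ 23977.231 mm = 23.9772 m.

23.98 m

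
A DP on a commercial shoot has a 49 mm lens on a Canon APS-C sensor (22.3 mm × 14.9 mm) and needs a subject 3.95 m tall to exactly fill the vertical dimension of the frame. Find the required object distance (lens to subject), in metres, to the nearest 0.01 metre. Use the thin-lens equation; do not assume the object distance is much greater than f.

13.04 m

W: 3.95 m = 3950 mm.
Magnification m = h/W = dᵢ/dₒ; combined with 1/f = 1/dₒ + 1/dᵢ this gives dₒ = f·(1 + W/h).
dₒ = 49 mm × (1 + 3950/14.9) = 49 × 266.1007 ≈ 13038.933 mm = 13.0389 m.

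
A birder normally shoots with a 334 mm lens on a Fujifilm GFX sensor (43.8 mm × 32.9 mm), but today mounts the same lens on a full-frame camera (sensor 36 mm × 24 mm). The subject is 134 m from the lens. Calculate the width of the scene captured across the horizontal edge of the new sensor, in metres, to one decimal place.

14.4 m

The focal length stays 334 mm; the relevant sensor dimension is now w = 36 mm. Object distance dₒ = 134 m = 134000 mm.
Thin-lens field width W = w·(dₒ − f)/f = 36 × (134000 − 334)/334 ≈ 14407.114 mm = 14.4071 m.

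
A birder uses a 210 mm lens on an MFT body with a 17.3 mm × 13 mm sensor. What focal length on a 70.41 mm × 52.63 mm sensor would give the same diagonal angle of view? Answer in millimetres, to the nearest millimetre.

853 mm

Sensor diagonal = √(17.3² + 13²) = √468.2900 ≈ 21.6400 mm.
Sensor diagonal = √(70.41² + 52.63²) = √7727.4850 ≈ 87.9061 mm.
Equal angle of view means equal diagonal/f ratio, so f₂ = f₁ · (diagonal₂/diagonal₁) = 210 × 87.9061/21.6400.
f₂ = 210 × 4.06220 ≈ 853.063 mm.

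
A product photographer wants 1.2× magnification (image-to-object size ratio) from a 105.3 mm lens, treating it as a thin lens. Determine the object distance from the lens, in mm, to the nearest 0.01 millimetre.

With m = dᵢ/dₒ and 1/f = 1/dₒ + 1/dᵢ, substituting dᵢ = m·dₒ gives 1/f = (1 + 1/m)/dₒ, hence dₒ = f·(1 + 1/m).
dₒ = 105.3 × (1 + 1/1.2) = 105.3 × 1.83333 ≈ 193.050 mm.

193.05 mm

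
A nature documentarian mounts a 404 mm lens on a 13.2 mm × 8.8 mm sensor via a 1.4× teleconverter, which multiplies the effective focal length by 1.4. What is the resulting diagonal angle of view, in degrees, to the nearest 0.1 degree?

1.6°

Effective focal length f = 404 × 1.4 = 565.6 mm.
Sensor diagonal = √(13.2² + 8.8²) = √251.6800 ≈ 15.8644 mm.
α = 2·arctan(15.864 / (2 × 565.6)) = 2·arctan(0.01402) ≈ 1.6070°.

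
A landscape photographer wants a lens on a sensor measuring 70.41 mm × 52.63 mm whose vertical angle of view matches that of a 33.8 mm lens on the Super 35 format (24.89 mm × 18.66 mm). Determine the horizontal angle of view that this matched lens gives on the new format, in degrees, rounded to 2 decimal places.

40.54°

Equal vertical AOV ⇒ f₂ = f₁ · 52.63/18.66 = 33.8 × 2.82047 ≈ 95.3319 mm.
Horizontal AOV on the new format = 2·arctan(70.41 / (2 × 95.3319)) = 2·arctan(0.36929) ≈ 40.5372°.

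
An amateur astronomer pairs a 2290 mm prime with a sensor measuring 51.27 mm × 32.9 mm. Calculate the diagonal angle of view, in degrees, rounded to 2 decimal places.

1.52°

Sensor diagonal = √(51.27² + 32.9²) = √3711.0229 ≈ 60.9182 mm.
Angle of view α = 2·arctan(d/2f) with d = 60.9182 mm and f = 2290 mm.
d/2f = 0.01330; arctan(0.01330) ≈ 0.7620°, so α ≈ 1.5241°.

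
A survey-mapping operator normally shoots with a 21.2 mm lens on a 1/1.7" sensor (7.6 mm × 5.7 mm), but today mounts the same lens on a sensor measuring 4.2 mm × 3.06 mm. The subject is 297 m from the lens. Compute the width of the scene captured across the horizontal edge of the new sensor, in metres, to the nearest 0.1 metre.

58.8 m

The focal length stays 21.2 mm; the relevant sensor dimension is now w = 4.2 mm. Object distance dₒ = 297 m = 297000 mm.
Thin-lens field width W = w·(dₒ − f)/f = 4.2 × (297000 − 21.2)/21.2 ≈ 58835.423 mm = 58.8354 m.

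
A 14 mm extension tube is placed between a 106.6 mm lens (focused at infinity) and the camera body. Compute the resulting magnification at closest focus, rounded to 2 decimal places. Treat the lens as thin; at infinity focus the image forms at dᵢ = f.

The tube moves the image plane from f to f + e, so dᵢ = 106.6 + 14 = 120.6 mm. Focus is achieved when 1/f = 1/dₒ + 1/dᵢ, giving dₒ = 1/(1/f − 1/(f+e)).
Magnification m = dᵢ/dₒ = (f+e)·(1/f − 1/(f+e)) = e/f = 14/106.6 ≈ 0.1313.

0.13×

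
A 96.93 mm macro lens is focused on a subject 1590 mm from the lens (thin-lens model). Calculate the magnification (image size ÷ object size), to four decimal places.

0.0649×

Thin lens: 1/f = 1/dₒ + 1/dᵢ → 1/dᵢ = 1/96.93 − 1/1590 = 0.0096878 mm⁻¹, so dᵢ ≈ 103.2227 mm.
Magnification m = dᵢ/dₒ = 103.2227/1590 ≈ 0.06492.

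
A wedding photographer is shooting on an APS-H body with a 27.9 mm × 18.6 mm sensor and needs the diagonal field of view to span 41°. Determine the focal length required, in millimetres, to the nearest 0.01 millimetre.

Sensor diagonal = √(27.9² + 18.6²) = √1124.3700 ≈ 33.5316 mm.
From α = 2·arctan(d/2f) we get f = d / (2·tan(α/2)).
With d = 33.5316 mm and α/2 = 20.5°, tan(α/2) ≈ 0.37388, so f ≈ 33.5316 / 0.74777 ≈ 44.8422 mm.

44.84 mm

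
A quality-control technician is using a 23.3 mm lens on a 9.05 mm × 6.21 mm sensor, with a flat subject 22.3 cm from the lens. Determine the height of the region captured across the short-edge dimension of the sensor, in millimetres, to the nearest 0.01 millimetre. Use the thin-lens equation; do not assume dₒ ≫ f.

53.22 mm

dₒ: 22.3 cm = 223 mm.
Similar triangles through the lens centre give W/dₒ = h/dᵢ; with 1/f = 1/dₒ + 1/dᵢ this gives W = h·(dₒ − f)/f.
W = 6.21 mm × (223 − 23.3) / 23.3 = 6.21 × 8.5708 ≈ 53.225 mm.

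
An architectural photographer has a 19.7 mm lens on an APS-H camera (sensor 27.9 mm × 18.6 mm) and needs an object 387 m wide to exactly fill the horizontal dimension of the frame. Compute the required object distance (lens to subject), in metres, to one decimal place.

273.3 m

W: 387 m = 387000 mm.
Magnification m = w/W = dᵢ/dₒ; combined with 1/f = 1/dₒ + 1/dᵢ this gives dₒ = f·(1 + W/w).
dₒ = 19.7 mm × (1 + 387000/27.9) = 19.7 × 13871.9677 ≈ 273277.765 mm = 273.278 m.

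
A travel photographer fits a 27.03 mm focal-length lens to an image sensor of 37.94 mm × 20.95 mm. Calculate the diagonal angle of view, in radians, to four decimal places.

1.3516 rad

Sensor diagonal = √(37.94² + 20.95²) = √1878.3461 ≈ 43.3399 mm.
Angle of view α = 2·arctan(d/2f) with d = 43.3399 mm and f = 27.03 mm.
d/2f = 0.80170; arctan(0.80170) ≈ 0.6758 rad, so α ≈ 1.3516 rad.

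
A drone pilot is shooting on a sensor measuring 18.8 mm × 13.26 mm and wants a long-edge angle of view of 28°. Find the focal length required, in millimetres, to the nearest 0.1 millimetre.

From α = 2·arctan(w/2f) we get f = w / (2·tan(α/2)).
With w = 18.8 mm and α/2 = 14°, tan(α/2) ≈ 0.24933, so f ≈ 18.8 / 0.49866 ≈ 37.7013 mm.

37.7 mm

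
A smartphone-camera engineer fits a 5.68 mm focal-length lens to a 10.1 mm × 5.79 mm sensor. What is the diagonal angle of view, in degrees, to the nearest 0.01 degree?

Sensor diagonal = √(10.1² + 5.79²) = √135.5341 ≈ 11.6419 mm.
Angle of view α = 2·arctan(d/2f) with d = 11.6419 mm and f = 5.68 mm.
d/2f = 1.02482; arctan(1.02482) ≈ 45.7022°, so α ≈ 91.4044°.

91.40°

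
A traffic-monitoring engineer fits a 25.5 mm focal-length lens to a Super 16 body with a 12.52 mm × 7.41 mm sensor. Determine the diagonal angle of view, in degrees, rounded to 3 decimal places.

Sensor diagonal = √(12.52² + 7.41²) = √211.6585 ≈ 14.5485 mm.
Angle of view α = 2·arctan(d/2f) with d = 14.5485 mm and f = 25.5 mm.
d/2f = 0.28526; arctan(0.28526) ≈ 15.9216°, so α ≈ 31.8431°.

31.843°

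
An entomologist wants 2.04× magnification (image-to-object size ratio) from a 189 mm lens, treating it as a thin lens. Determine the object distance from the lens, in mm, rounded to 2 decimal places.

281.65 mm

With m = dᵢ/dₒ and 1/f = 1/dₒ + 1/dᵢ, substituting dᵢ = m·dₒ gives 1/f = (1 + 1/m)/dₒ, hence dₒ = f·(1 + 1/m).
dₒ = 189 × (1 + 1/2.04) = 189 × 1.49020 ≈ 281.647 mm.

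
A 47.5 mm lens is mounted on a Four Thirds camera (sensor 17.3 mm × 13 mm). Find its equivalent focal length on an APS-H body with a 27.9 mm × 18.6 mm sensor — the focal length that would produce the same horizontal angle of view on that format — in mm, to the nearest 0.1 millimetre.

76.6 mm

Equal angle of view means equal width/f ratio, so f₂ = f₁ · (width₂/width₁) = 47.5 × 27.9/17.3.
f₂ = 47.5 × 1.61272 ≈ 76.604 mm.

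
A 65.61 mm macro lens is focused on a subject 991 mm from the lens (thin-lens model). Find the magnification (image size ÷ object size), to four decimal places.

0.0709×

Thin lens: 1/f = 1/dₒ + 1/dᵢ → 1/dᵢ = 1/65.61 − 1/991 = 0.0142325 mm⁻¹, so dᵢ ≈ 70.2617 mm.
Magnification m = dᵢ/dₒ = 70.2617/991 ≈ 0.07090.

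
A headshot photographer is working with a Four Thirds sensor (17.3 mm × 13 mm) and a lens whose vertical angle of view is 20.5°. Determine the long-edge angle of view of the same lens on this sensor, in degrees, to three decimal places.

From the vertical AOV: f = 13 / (2·tan(10.25°)) = 13 / 0.36166 ≈ 35.9455 mm.
Long-edge AOV = 2·arctan(17.3 / (2 × 35.9455)) = 2·arctan(0.24064) ≈ 27.0610°.

27.061°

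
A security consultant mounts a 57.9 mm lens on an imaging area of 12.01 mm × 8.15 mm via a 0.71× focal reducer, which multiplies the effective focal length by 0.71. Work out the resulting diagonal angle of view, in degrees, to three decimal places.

20.023°

Effective focal length f = 57.9 × 0.71 = 41.109 mm.
Sensor diagonal = √(12.01² + 8.15²) = √210.6626 ≈ 14.5142 mm.
α = 2·arctan(14.514 / (2 × 41.109)) = 2·arctan(0.17653) ≈ 20.0229°.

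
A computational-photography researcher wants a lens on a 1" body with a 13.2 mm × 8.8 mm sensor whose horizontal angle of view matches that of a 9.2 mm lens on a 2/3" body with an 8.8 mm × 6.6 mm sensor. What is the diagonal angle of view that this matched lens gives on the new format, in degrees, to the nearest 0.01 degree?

59.78°

Equal horizontal AOV ⇒ f₂ = f₁ · 13.2/8.8 = 9.2 × 1.50000 ≈ 13.8000 mm.
Sensor diagonal = √(13.2² + 8.8²) = √251.6800 ≈ 15.8644 mm.
Diagonal AOV on the new format = 2·arctan(15.8644 / (2 × 13.8000)) = 2·arctan(0.57480) ≈ 59.7804°.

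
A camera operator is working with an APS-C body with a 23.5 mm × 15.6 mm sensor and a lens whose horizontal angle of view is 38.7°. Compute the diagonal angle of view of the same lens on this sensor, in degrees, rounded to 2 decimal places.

45.71°

From the horizontal AOV: f = 23.5 / (2·tan(19.35°)) = 23.5 / 0.70235 ≈ 33.4591 mm.
Sensor diagonal = √(23.5² + 15.6²) = √795.6100 ≈ 28.2066 mm.
Diagonal AOV = 2·arctan(28.2066 / (2 × 33.4591)) = 2·arctan(0.42151) ≈ 45.7116°.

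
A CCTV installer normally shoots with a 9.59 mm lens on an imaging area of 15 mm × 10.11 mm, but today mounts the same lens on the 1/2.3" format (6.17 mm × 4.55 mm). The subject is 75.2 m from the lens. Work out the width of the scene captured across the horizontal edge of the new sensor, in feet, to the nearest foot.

The focal length stays 9.59 mm; the relevant sensor dimension is now w = 6.17 mm. Object distance dₒ = 75.2 m = 75200 mm.
Thin-lens field width W = w·(dₒ − f)/f = 6.17 × (75200 − 9.59)/9.59 ≈ 48375.895 mm = 48375.895/304.8 ft = 158.714 ft.

159 ft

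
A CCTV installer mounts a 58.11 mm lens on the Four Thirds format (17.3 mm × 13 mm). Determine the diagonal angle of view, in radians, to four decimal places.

0.3682 rad

Sensor diagonal = √(17.3² + 13²) = √468.2900 ≈ 21.6400 mm.
Angle of view α = 2·arctan(d/2f) with d = 21.6400 mm and f = 58.11 mm.
d/2f = 0.18620; arctan(0.18620) ≈ 0.1841 rad, so α ≈ 0.3682 rad.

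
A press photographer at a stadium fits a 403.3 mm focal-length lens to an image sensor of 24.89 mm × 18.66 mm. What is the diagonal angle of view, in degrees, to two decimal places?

4.42°

Sensor diagonal = √(24.89² + 18.66²) = √967.7077 ≈ 31.1080 mm.
Angle of view α = 2·arctan(d/2f) with d = 31.1080 mm and f = 403.3 mm.
d/2f = 0.03857; arctan(0.03857) ≈ 2.2086°, so α ≈ 4.4172°.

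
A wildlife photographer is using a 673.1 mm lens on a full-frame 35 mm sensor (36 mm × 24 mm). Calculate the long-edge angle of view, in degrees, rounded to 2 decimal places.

3.06°

Angle of view α = 2·arctan(w/2f) with w = 36 mm and f = 673.1 mm.
w/2f = 0.02674; arctan(0.02674) ≈ 1.5318°, so α ≈ 3.0637°.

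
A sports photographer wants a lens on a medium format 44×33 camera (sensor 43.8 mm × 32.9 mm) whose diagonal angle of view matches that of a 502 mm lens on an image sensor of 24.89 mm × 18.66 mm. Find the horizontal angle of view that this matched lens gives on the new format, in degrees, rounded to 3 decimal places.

2.838°

Sensor diagonal = √(24.89² + 18.66²) = √967.7077 ≈ 31.1080 mm.
Sensor diagonal = √(43.8² + 32.9²) = √3000.8500 ≈ 54.7800 mm.
Equal diagonal AOV ⇒ f₂ = f₁ · 54.7800/31.1080 = 502 × 1.76096 ≈ 884.0030 mm.
Horizontal AOV on the new format = 2·arctan(43.8 / (2 × 884.0030)) = 2·arctan(0.02477) ≈ 2.8383°.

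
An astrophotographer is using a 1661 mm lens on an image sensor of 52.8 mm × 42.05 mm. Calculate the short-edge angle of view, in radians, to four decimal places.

Angle of view α = 2·arctan(h/2f) with h = 42.05 mm and f = 1661 mm.
h/2f = 0.01266; arctan(0.01266) ≈ 0.0127 rad, so α ≈ 0.0253 rad.

0.0253 rad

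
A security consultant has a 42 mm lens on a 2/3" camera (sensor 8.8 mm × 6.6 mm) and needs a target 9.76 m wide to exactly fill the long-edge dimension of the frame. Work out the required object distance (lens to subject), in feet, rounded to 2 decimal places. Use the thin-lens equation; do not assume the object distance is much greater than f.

W: 9.76 m = 9760 mm.
Magnification m = w/W = dᵢ/dₒ; combined with 1/f = 1/dₒ + 1/dᵢ this gives dₒ = f·(1 + W/w).
dₒ = 42 mm × (1 + 9760/8.8) = 42 × 1110.0909 ≈ 46623.818 mm = 46623.818/304.8 ft = 152.965 ft.

152.97 ft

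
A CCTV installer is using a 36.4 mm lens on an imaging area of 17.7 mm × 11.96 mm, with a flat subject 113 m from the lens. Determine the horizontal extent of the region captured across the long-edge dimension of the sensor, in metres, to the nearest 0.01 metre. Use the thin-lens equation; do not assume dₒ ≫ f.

54.93 m

dₒ: 113 m = 113000 mm.
Similar triangles through the lens centre give W/dₒ = w/dᵢ; with 1/f = 1/dₒ + 1/dᵢ this gives W = w·(dₒ − f)/f.
W = 17.7 mm × (113000 − 36.4) / 36.4 = 17.7 × 3103.3956 ≈ 54930.102 mm = 54.9301 m.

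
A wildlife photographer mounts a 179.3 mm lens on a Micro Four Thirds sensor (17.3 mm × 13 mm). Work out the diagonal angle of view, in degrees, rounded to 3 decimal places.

Sensor diagonal = √(17.3² + 13²) = √468.2900 ≈ 21.6400 mm.
Angle of view α = 2·arctan(d/2f) with d = 21.6400 mm and f = 179.3 mm.
d/2f = 0.06035; arctan(0.06035) ≈ 3.4534°, so α ≈ 6.9067°.

6.907°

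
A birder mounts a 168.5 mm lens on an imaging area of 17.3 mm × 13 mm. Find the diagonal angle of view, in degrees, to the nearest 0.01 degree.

Sensor diagonal = √(17.3² + 13²) = √468.2900 ≈ 21.6400 mm.
Angle of view α = 2·arctan(d/2f) with d = 21.6400 mm and f = 168.5 mm.
d/2f = 0.06421; arctan(0.06421) ≈ 3.6741°, so α ≈ 7.3483°.

7.35°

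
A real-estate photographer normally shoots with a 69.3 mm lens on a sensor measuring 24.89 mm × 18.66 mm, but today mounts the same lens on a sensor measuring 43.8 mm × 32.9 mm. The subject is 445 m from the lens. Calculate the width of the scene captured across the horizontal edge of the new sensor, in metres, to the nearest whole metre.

281 m

The focal length stays 69.3 mm; the relevant sensor dimension is now w = 43.8 mm. Object distance dₒ = 445 m = 445000 mm.
Thin-lens field width W = w·(dₒ − f)/f = 43.8 × (445000 − 69.3)/69.3 ≈ 281211.611 mm = 281.212 m.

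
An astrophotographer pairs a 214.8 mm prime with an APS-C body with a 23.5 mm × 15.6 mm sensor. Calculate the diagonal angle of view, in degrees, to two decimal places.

Sensor diagonal = √(23.5² + 15.6²) = √795.6100 ≈ 28.2066 mm.
Angle of view α = 2·arctan(d/2f) with d = 28.2066 mm and f = 214.8 mm.
d/2f = 0.06566; arctan(0.06566) ≈ 3.7565°, so α ≈ 7.5130°.

7.51°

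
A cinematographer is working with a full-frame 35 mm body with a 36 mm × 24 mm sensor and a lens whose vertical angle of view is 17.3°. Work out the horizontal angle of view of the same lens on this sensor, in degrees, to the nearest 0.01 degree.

From the vertical AOV: f = 24 / (2·tan(8.65°)) = 24 / 0.30426 ≈ 78.8807 mm.
Horizontal AOV = 2·arctan(36 / (2 × 78.8807)) = 2·arctan(0.22819) ≈ 25.7088°.

25.71°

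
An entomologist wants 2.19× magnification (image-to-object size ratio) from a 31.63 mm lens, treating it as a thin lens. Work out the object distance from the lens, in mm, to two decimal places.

46.07 mm

With m = dᵢ/dₒ and 1/f = 1/dₒ + 1/dᵢ, substituting dᵢ = m·dₒ gives 1/f = (1 + 1/m)/dₒ, hence dₒ = f·(1 + 1/m).
dₒ = 31.63 × (1 + 1/2.19) = 31.63 × 1.45662 ≈ 46.073 mm.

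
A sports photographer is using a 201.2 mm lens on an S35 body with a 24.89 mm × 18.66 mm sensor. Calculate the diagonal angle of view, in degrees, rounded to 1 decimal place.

Sensor diagonal = √(24.89² + 18.66²) = √967.7077 ≈ 31.1080 mm.
Angle of view α = 2·arctan(d/2f) with d = 31.1080 mm and f = 201.2 mm.
d/2f = 0.07731; arctan(0.07731) ≈ 4.4205°, so α ≈ 8.8410°.

8.8°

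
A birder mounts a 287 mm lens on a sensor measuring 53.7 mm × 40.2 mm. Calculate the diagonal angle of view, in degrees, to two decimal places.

Sensor diagonal = √(53.7² + 40.2²) = √4499.7300 ≈ 67.0800 mm.
Angle of view α = 2·arctan(d/2f) with d = 67.0800 mm and f = 287 mm.
d/2f = 0.11686; arctan(0.11686) ≈ 6.6656°, so α ≈ 13.3312°.

13.33°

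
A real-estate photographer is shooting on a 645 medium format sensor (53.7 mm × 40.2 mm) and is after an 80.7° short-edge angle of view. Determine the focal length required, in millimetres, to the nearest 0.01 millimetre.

From α = 2·arctan(h/2f) we get f = h / (2·tan(α/2)).
With h = 40.2 mm and α/2 = 40.35°, tan(α/2) ≈ 0.84956, so f ≈ 40.2 / 1.69913 ≈ 23.6592 mm.

23.66 mm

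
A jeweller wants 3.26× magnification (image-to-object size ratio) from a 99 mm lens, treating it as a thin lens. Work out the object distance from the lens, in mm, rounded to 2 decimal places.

129.37 mm

With m = dᵢ/dₒ and 1/f = 1/dₒ + 1/dᵢ, substituting dᵢ = m·dₒ gives 1/f = (1 + 1/m)/dₒ, hence dₒ = f·(1 + 1/m).
dₒ = 99 × (1 + 1/3.26) = 99 × 1.30675 ≈ 129.368 mm.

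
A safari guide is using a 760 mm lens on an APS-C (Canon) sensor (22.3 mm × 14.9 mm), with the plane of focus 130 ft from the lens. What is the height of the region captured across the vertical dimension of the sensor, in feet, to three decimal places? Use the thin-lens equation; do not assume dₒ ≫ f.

dₒ: 130 ft × 304.8 mm/ft = 39624.00 mm.
Similar triangles through the lens centre give W/dₒ = h/dᵢ; with 1/f = 1/dₒ + 1/dᵢ this gives W = h·(dₒ − f)/f.
W = 14.9 mm × (39624 − 760) / 760 = 14.9 × 51.1368 ≈ 761.939 mm = 761.939/304.8 ft = 2.4998 ft.

2.500 ft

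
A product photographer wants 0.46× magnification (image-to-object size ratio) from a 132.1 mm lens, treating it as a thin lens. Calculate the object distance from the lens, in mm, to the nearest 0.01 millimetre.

With m = dᵢ/dₒ and 1/f = 1/dₒ + 1/dᵢ, substituting dᵢ = m·dₒ gives 1/f = (1 + 1/m)/dₒ, hence dₒ = f·(1 + 1/m).
dₒ = 132.1 × (1 + 1/0.46) = 132.1 × 3.17391 ≈ 419.274 mm.

419.27 mm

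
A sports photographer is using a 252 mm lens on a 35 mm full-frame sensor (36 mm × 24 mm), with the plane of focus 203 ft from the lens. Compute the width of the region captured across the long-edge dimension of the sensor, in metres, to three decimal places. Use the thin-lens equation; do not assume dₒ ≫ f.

8.803 m

dₒ: 203 ft × 304.8 mm/ft = 61874.40 mm.
Similar triangles through the lens centre give W/dₒ = w/dᵢ; with 1/f = 1/dₒ + 1/dᵢ this gives W = w·(dₒ − f)/f.
W = 36 mm × (61874.4 − 252) / 252 = 36 × 244.5333 ≈ 8803.200 mm = 8.8032 m.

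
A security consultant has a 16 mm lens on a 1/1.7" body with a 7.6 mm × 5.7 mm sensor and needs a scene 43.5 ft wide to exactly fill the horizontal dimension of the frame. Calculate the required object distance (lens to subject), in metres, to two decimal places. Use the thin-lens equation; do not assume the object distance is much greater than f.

W: 43.5 ft × 304.8 mm/ft = 13258.80 mm.
Magnification m = w/W = dᵢ/dₒ; combined with 1/f = 1/dₒ + 1/dᵢ this gives dₒ = f·(1 + W/w).
dₒ = 16 mm × (1 + 13258.8/7.6) = 16 × 1745.5789 ≈ 27929.262 mm = 27.9293 m.

27.93 m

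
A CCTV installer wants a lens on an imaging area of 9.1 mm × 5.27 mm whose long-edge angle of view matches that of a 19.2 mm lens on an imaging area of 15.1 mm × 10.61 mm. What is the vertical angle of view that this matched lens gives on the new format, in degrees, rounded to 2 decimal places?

25.66°

Equal long-edge AOV ⇒ f₂ = f₁ · 9.1/15.1 = 19.2 × 0.60265 ≈ 11.5709 mm.
Vertical AOV on the new format = 2·arctan(5.27 / (2 × 11.5709)) = 2·arctan(0.22773) ≈ 25.6581°.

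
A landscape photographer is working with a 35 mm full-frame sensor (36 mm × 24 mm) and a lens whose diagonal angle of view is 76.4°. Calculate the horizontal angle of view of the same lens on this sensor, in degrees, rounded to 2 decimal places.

66.43°

Sensor diagonal = √(36² + 24²) = √1872.0000 ≈ 43.2666 mm.
From the diagonal AOV: f = 43.2666 / (2·tan(38.2°)) = 43.2666 / 1.57384 ≈ 27.4910 mm.
Horizontal AOV = 2·arctan(36 / (2 × 27.4910)) = 2·arctan(0.65476) ≈ 66.4303°.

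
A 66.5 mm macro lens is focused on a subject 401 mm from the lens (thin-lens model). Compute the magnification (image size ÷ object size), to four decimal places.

Thin lens: 1/f = 1/dₒ + 1/dᵢ → 1/dᵢ = 1/66.5 − 1/401 = 0.0125438 mm⁻¹, so dᵢ ≈ 79.7205 mm.
Magnification m = dᵢ/dₒ = 79.7205/401 ≈ 0.19880.

0.1988×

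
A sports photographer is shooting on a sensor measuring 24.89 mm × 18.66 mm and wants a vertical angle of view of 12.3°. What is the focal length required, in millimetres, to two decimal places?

From α = 2·arctan(h/2f) we get f = h / (2·tan(α/2)).
With h = 18.66 mm and α/2 = 6.15°, tan(α/2) ≈ 0.10775, so f ≈ 18.66 / 0.21550 ≈ 86.5878 mm.

86.59 mm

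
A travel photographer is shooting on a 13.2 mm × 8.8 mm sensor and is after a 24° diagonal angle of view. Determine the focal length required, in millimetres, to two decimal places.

37.32 mm

Sensor diagonal = √(13.2² + 8.8²) = √251.6800 ≈ 15.8644 mm.
From α = 2·arctan(d/2f) we get f = d / (2·tan(α/2)).
With d = 15.8644 mm and α/2 = 12°, tan(α/2) ≈ 0.21256, so f ≈ 15.8644 / 0.42511 ≈ 37.3181 mm.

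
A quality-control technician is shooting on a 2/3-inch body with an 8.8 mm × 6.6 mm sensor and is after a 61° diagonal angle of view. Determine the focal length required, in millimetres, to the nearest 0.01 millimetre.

9.34 mm

Sensor diagonal = √(8.8² + 6.6²) = √121.0000 ≈ 11.0000 mm.
From α = 2·arctan(d/2f) we get f = d / (2·tan(α/2)).
With d = 11.0000 mm and α/2 = 30.5°, tan(α/2) ≈ 0.58905, so f ≈ 11.0000 / 1.17809 ≈ 9.3371 mm.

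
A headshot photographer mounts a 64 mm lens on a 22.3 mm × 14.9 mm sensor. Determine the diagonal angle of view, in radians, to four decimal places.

0.4131 rad

Sensor diagonal = √(22.3² + 14.9²) = √719.3000 ≈ 26.8198 mm.
Angle of view α = 2·arctan(d/2f) with d = 26.8198 mm and f = 64 mm.
d/2f = 0.20953; arctan(0.20953) ≈ 0.2065 rad, so α ≈ 0.4131 rad.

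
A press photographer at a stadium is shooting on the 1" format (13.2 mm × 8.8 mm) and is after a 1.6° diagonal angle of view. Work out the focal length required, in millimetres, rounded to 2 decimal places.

568.07 mm

Sensor diagonal = √(13.2² + 8.8²) = √251.6800 ≈ 15.8644 mm.
From α = 2·arctan(d/2f) we get f = d / (2·tan(α/2)).
With d = 15.8644 mm and α/2 = 0.8°, tan(α/2) ≈ 0.01396, so f ≈ 15.8644 / 0.02793 ≈ 568.0660 mm.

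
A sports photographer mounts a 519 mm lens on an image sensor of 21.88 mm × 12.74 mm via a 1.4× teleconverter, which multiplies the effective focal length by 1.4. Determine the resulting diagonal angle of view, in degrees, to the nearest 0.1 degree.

2.0°

Effective focal length f = 519 × 1.4 = 726.6 mm.
Sensor diagonal = √(21.88² + 12.74²) = √641.0420 ≈ 25.3188 mm.
α = 2·arctan(25.319 / (2 × 726.6)) = 2·arctan(0.01742) ≈ 1.9963°.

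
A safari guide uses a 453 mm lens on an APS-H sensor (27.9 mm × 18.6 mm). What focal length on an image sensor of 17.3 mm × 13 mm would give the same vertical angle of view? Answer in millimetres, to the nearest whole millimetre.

317 mm

Equal angle of view means equal height/f ratio, so f₂ = f₁ · (height₂/height₁) = 453 × 13/18.6.
f₂ = 453 × 0.69892 ≈ 316.613 mm.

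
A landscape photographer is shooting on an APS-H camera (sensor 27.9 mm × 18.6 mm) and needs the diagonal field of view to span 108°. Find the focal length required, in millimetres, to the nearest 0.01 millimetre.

Sensor diagonal = √(27.9² + 18.6²) = √1124.3700 ≈ 33.5316 mm.
From α = 2·arctan(d/2f) we get f = d / (2·tan(α/2)).
With d = 33.5316 mm and α/2 = 54°, tan(α/2) ≈ 1.37638, so f ≈ 33.5316 / 2.75276 ≈ 12.1811 mm.

12.18 mm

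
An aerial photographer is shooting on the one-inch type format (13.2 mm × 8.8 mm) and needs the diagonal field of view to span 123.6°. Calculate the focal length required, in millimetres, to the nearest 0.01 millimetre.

Sensor diagonal = √(13.2² + 8.8²) = √251.6800 ≈ 15.8644 mm.
From α = 2·arctan(d/2f) we get f = d / (2·tan(α/2)).
With d = 15.8644 mm and α/2 = 61.8°, tan(α/2) ≈ 1.86499, so f ≈ 15.8644 / 3.72998 ≈ 4.2532 mm.

4.25 mm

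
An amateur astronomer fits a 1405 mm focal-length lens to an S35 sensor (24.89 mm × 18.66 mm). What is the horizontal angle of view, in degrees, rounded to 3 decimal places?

1.015°

Angle of view α = 2·arctan(w/2f) with w = 24.89 mm and f = 1405 mm.
w/2f = 0.00886; arctan(0.00886) ≈ 0.5075°, so α ≈ 1.0150°.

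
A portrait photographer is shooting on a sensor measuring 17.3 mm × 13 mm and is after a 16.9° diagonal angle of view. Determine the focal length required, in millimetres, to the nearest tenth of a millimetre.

72.8 mm

Sensor diagonal = √(17.3² + 13²) = √468.2900 ≈ 21.6400 mm.
From α = 2·arctan(d/2f) we get f = d / (2·tan(α/2)).
With d = 21.6400 mm and α/2 = 8.45°, tan(α/2) ≈ 0.14856, so f ≈ 21.6400 / 0.29712 ≈ 72.8331 mm.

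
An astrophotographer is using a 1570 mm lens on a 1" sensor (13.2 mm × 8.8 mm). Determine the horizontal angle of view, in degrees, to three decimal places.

0.482°

Angle of view α = 2·arctan(w/2f) with w = 13.2 mm and f = 1570 mm.
w/2f = 0.00420; arctan(0.00420) ≈ 0.2409°, so α ≈ 0.4817°.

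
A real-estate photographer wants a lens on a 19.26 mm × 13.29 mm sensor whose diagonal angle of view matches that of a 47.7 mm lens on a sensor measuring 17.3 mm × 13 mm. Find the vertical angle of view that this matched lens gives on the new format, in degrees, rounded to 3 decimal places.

Sensor diagonal = √(17.3² + 13²) = √468.2900 ≈ 21.6400 mm.
Sensor diagonal = √(19.26² + 13.29²) = √547.5717 ≈ 23.4002 mm.
Equal diagonal AOV ⇒ f₂ = f₁ · 23.4002/21.6400 = 47.7 × 1.08134 ≈ 51.5800 mm.
Vertical AOV on the new format = 2·arctan(13.29 / (2 × 51.5800)) = 2·arctan(0.12883) ≈ 14.6818°.

14.682°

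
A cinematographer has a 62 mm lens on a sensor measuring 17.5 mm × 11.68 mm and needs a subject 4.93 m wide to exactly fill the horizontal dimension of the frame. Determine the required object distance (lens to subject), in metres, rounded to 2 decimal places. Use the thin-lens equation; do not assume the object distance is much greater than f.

W: 4.93 m = 4930 mm.
Magnification m = w/W = dᵢ/dₒ; combined with 1/f = 1/dₒ + 1/dᵢ this gives dₒ = f·(1 + W/w).
dₒ = 62 mm × (1 + 4930/17.5) = 62 × 282.7143 ≈ 17528.286 mm = 17.5283 m.

17.53 m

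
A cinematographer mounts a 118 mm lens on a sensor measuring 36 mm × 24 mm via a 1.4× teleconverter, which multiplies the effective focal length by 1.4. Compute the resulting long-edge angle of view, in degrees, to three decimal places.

Effective focal length f = 118 × 1.4 = 165.2 mm.
α = 2·arctan(36 / (2 × 165.2)) = 2·arctan(0.10896) ≈ 12.4367°.

12.437°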